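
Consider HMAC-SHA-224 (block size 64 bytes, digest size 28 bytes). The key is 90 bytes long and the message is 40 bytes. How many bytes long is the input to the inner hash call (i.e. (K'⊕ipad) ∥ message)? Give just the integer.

104

Key is 90 > 64 bytes, so it is hashed to 28 bytes then zero-padded to 64: |K'| = 64.
Inner input = (K'⊕ipad) ∥ m → 64 + 40 = 104 bytes.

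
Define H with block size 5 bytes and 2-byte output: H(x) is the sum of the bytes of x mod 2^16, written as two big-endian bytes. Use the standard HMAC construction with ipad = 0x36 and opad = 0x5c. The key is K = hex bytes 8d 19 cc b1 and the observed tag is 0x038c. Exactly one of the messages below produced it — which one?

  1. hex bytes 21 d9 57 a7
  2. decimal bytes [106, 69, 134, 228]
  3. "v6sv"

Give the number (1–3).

Key hex bytes 8d 19 cc b1 is 4 bytes ≤ B = 5; zero-pad to 5 bytes: K' = 8d 19 cc b1 00.
K' ⊕ ipad = bb 2f fa 87 36; K' ⊕ opad = d1 45 90 ed 5c.
m1: inner = H(bb 2f fa 87 36 21 d9 57 a7) = 04 99; tag = H(d1 45 90 ed 5c 04 99) = 038c ← matches
m2: inner = H(bb 2f fa 87 36 6a 45 86 e4) = 04 ba; tag = H(d1 45 90 ed 5c 04 ba) = 03ad
m3: inner = H(bb 2f fa 87 36 76 36 73 76) = 04 36; tag = H(d1 45 90 ed 5c 04 36) = 0329

1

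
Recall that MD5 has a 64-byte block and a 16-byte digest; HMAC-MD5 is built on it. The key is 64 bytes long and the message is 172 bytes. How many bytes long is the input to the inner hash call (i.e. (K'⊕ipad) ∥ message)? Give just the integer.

236

Key is 64 ≤ 64 bytes, zero-padded: |K'| = 64.
Inner input = (K'⊕ipad) ∥ m → 64 + 172 = 236 bytes.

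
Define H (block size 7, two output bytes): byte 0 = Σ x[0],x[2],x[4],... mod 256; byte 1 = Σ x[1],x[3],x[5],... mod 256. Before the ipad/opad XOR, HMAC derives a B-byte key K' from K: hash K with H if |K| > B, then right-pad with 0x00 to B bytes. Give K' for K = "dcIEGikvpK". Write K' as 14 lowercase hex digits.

|K| = 10 > B = 7, so first hash the key.
H(K): even-index sum = 463 mod 256 = 207; odd-index sum = 466 mod 256 = 210 → cf d2.
Zero-pad H(K) = cf d2 to 7 bytes: K' = cf d2 00 00 00 00 00.

cfd20000000000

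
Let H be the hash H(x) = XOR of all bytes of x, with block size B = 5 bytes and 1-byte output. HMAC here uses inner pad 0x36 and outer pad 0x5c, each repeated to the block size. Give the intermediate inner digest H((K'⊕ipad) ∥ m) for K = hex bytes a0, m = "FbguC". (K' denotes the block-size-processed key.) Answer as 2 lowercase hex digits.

Key hex bytes a0 is 1 byte ≤ B = 5; zero-pad to 5 bytes: K' = a0 00 00 00 00.
K' ⊕ ipad = 96 36 36 36 36.
Inner input = 96 36 36 36 36 ∥ 46 62 67 75 43.
Inner hash: XOR 96⊕36⊕36⊕36⊕36⊕46⊕62⊕67⊕75⊕43 = e3.

e3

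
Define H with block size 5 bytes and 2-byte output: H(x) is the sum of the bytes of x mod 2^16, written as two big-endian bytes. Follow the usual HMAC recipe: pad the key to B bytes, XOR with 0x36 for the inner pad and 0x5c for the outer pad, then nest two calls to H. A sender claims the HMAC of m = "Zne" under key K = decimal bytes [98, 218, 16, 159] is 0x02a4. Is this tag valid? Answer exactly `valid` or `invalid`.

valid

Key decimal bytes [98, 218, 16, 159] = 62 da 10 9f is 4 bytes ≤ B = 5; zero-pad to 5 bytes: K' = 62 da 10 9f 00.
K' ⊕ ipad = 54 ec 26 a9 36; K' ⊕ opad = 3e 86 4c c3 5c.
Inner hash: sum = 84+236+38+169+54+90+110+101 = 882 → 03 72.
Outer hash (recomputed tag): sum = 62+134+76+195+92+3+114 = 676 → 02 a4.
Recomputed tag = 02a4; claimed = 02a4 → match.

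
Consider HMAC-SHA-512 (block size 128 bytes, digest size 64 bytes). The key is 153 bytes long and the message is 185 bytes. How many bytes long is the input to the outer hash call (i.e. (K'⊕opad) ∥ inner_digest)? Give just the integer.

192

Key is 153 > 128 bytes, so it is hashed to 64 bytes then zero-padded to 128: |K'| = 128.
Outer input = (K'⊕opad) ∥ H(inner) → 128 + 64 = 192 bytes.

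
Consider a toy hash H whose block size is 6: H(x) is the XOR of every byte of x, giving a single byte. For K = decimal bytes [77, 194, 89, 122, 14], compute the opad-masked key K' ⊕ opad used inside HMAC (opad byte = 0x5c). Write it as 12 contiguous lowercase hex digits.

Key decimal bytes [77, 194, 89, 122, 14] = 4d c2 59 7a 0e is 5 bytes ≤ B = 6; zero-pad to 6 bytes: K' = 4d c2 59 7a 0e 00.
XOR each byte with 0x5c: 4d⊕5c=11, c2⊕5c=9e, 59⊕5c=05, 7a⊕5c=26, 0e⊕5c=52, 00⊕5c=5c.

119e0526525c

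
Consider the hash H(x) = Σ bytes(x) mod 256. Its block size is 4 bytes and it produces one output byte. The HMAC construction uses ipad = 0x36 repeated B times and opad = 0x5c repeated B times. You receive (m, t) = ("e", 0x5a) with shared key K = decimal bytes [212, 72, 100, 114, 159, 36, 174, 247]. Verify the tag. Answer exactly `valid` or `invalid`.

invalid

Key decimal bytes [212, 72, 100, 114, 159, 36, 174, 247] = d4 48 64 72 9f 24 ae f7 is 8 bytes > B = 4, so hash it first: H(key) = 5a, then zero-pad to 4 bytes: K' = 5a 00 00 00.
K' ⊕ ipad = 6c 36 36 36; K' ⊕ opad = 06 5c 5c 5c.
Inner hash: sum = 108+54+54+54+101 = 371; mod 256 = 115 → 73.
Outer hash (recomputed tag): sum = 6+92+92+92+115 = 397; mod 256 = 141 → 8d.
Recomputed tag = 8d; claimed = 5a → mismatch.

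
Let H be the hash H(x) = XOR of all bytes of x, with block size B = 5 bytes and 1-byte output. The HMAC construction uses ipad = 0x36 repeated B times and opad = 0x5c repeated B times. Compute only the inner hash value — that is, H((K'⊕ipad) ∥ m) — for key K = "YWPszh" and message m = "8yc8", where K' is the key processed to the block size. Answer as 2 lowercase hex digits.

13

Key "YWPszh" = 59 57 50 73 7a 68 is 6 bytes > B = 5, so hash it first: H(key) = 3f, then zero-pad to 5 bytes: K' = 3f 00 00 00 00.
K' ⊕ ipad = 09 36 36 36 36.
Inner input = 09 36 36 36 36 ∥ 38 79 63 38.
Inner hash: XOR 09⊕36⊕36⊕36⊕36⊕38⊕79⊕63⊕38 = 13.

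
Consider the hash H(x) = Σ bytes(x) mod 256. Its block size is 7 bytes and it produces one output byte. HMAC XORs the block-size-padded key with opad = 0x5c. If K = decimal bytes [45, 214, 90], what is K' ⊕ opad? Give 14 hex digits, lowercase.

Key decimal bytes [45, 214, 90] = 2d d6 5a is 3 bytes ≤ B = 7; zero-pad to 7 bytes: K' = 2d d6 5a 00 00 00 00.
XOR each byte with 0x5c: 2d⊕5c=71, d6⊕5c=8a, 5a⊕5c=06, 00⊕5c=5c, 00⊕5c=5c, 00⊕5c=5c, 00⊕5c=5c.

718a065c5c5c5c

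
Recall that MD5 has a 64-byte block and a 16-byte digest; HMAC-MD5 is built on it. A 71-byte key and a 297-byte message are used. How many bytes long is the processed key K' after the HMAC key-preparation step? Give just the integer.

Key is 71 > 64 bytes, so it is hashed to 16 bytes then zero-padded to 64: |K'| = 64.

64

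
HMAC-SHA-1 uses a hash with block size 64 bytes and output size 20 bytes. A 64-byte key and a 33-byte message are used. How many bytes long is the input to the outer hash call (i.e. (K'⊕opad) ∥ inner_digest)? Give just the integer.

Key is 64 ≤ 64 bytes, zero-padded: |K'| = 64.
Outer input = (K'⊕opad) ∥ H(inner) → 64 + 20 = 84 bytes.

84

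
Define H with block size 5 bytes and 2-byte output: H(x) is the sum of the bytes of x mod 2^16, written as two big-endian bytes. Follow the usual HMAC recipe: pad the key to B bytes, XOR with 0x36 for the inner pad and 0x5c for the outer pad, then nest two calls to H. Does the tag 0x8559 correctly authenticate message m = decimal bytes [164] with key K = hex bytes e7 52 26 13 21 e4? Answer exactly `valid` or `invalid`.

Key hex bytes e7 52 26 13 21 e4 is 6 bytes > B = 5, so hash it first: H(key) = 02 77, then zero-pad to 5 bytes: K' = 02 77 00 00 00.
K' ⊕ ipad = 34 41 36 36 36; K' ⊕ opad = 5e 2b 5c 5c 5c.
Inner hash: sum = 52+65+54+54+54+164 = 443 → 01 bb.
Outer hash (recomputed tag): sum = 94+43+92+92+92+1+187 = 601 → 02 59.
Recomputed tag = 0259; claimed = 8559 → mismatch.

invalid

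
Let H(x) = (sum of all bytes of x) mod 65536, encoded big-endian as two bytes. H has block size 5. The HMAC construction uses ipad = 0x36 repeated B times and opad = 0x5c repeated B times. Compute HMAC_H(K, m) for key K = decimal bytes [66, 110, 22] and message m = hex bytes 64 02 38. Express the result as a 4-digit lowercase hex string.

0249

Key decimal bytes [66, 110, 22] = 42 6e 16 is 3 bytes ≤ B = 5; zero-pad to 5 bytes: K' = 42 6e 16 00 00.
K' ⊕ ipad = 74 58 20 36 36.  K' ⊕ opad = 1e 32 4a 5c 5c.
Inner input = (K'⊕ipad) ∥ m = 74 58 20 36 36 ∥ 64 02 38.
Inner hash: sum = 116+88+32+54+54+100+2+56 = 502 → 01 f6.
Outer input = (K'⊕opad) ∥ inner = 1e 32 4a 5c 5c ∥ 01 f6.
Outer hash (tag): sum = 30+50+74+92+92+1+246 = 585 → 02 49.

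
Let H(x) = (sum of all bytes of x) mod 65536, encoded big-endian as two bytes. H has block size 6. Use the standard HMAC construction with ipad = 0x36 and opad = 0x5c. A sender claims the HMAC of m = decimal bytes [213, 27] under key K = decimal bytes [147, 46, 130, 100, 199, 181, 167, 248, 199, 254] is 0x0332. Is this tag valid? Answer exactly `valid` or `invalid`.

invalid

Key decimal bytes [147, 46, 130, 100, 199, 181, 167, 248, 199, 254] = 93 2e 82 64 c7 b5 a7 f8 c7 fe is 10 bytes > B = 6, so hash it first: H(key) = 06 87, then zero-pad to 6 bytes: K' = 06 87 00 00 00 00.
K' ⊕ ipad = 30 b1 36 36 36 36; K' ⊕ opad = 5a db 5c 5c 5c 5c.
Inner hash: sum = 48+177+54+54+54+54+213+27 = 681 → 02 a9.
Outer hash (recomputed tag): sum = 90+219+92+92+92+92+2+169 = 848 → 03 50.
Recomputed tag = 0350; claimed = 0332 → mismatch.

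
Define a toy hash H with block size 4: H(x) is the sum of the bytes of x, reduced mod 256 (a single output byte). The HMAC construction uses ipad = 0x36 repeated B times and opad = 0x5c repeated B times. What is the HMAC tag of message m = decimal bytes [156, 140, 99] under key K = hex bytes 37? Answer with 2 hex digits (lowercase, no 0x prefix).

Key hex bytes 37 is 1 byte ≤ B = 4; zero-pad to 4 bytes: K' = 37 00 00 00.
K' ⊕ ipad = 01 36 36 36.  K' ⊕ opad = 6b 5c 5c 5c.
Inner input = (K'⊕ipad) ∥ m = 01 36 36 36 ∥ 9c 8c 63.
Inner hash: sum = 1+54+54+54+156+140+99 = 558; mod 256 = 46 → 2e.
Outer input = (K'⊕opad) ∥ inner = 6b 5c 5c 5c ∥ 2e.
Outer hash (tag): sum = 107+92+92+92+46 = 429; mod 256 = 173 → ad.

ad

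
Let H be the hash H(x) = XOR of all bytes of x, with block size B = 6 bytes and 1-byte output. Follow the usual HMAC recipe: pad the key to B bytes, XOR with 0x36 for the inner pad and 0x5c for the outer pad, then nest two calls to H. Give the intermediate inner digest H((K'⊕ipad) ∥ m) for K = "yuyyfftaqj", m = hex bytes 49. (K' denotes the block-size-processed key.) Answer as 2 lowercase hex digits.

Key "yuyyfftaqj" = 79 75 79 79 66 66 74 61 71 6a is 10 bytes > B = 6, so hash it first: H(key) = 02, then zero-pad to 6 bytes: K' = 02 00 00 00 00 00.
K' ⊕ ipad = 34 36 36 36 36 36.
Inner input = 34 36 36 36 36 36 ∥ 49.
Inner hash: XOR 34⊕36⊕36⊕36⊕36⊕36⊕49 = 4b.

4b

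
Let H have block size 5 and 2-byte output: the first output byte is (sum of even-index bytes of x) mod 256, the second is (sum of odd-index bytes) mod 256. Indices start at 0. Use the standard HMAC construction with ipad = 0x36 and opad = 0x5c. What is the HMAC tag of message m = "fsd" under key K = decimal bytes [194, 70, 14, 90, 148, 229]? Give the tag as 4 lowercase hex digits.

a366

Key decimal bytes [194, 70, 14, 90, 148, 229] = c2 46 0e 5a 94 e5 is 6 bytes > B = 5, so hash it first: H(key) = 64 85, then zero-pad to 5 bytes: K' = 64 85 00 00 00.
K' ⊕ ipad = 52 b3 36 36 36.  K' ⊕ opad = 38 d9 5c 5c 5c.
Inner input = (K'⊕ipad) ∥ m = 52 b3 36 36 36 ∥ 66 73 64.
Inner hash: even-index sum = 305 mod 256 = 49; odd-index sum = 435 mod 256 = 179 → 31 b3.
Outer input = (K'⊕opad) ∥ inner = 38 d9 5c 5c 5c ∥ 31 b3.
Outer hash (tag): even-index sum = 419 mod 256 = 163; odd-index sum = 358 mod 256 = 102 → a3 66.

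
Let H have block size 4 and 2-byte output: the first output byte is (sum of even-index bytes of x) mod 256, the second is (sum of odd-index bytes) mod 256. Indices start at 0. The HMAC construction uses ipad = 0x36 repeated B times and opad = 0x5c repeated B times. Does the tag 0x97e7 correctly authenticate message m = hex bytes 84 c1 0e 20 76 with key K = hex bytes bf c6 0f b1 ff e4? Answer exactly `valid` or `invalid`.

invalid

Key hex bytes bf c6 0f b1 ff e4 is 6 bytes > B = 4, so hash it first: H(key) = cd 5b, then zero-pad to 4 bytes: K' = cd 5b 00 00.
K' ⊕ ipad = fb 6d 36 36; K' ⊕ opad = 91 07 5c 5c.
Inner hash: even-index sum = 569 mod 256 = 57; odd-index sum = 388 mod 256 = 132 → 39 84.
Outer hash (recomputed tag): even-index sum = 294 mod 256 = 38; odd-index sum = 231 mod 256 = 231 → 26 e7.
Recomputed tag = 26e7; claimed = 97e7 → mismatch.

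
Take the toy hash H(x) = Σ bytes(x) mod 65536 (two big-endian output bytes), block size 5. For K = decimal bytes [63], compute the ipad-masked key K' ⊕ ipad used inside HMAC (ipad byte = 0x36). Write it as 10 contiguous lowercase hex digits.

0936363636

Key decimal bytes [63] = 3f is 1 byte ≤ B = 5; zero-pad to 5 bytes: K' = 3f 00 00 00 00.
XOR each byte with 0x36: 3f⊕36=09, 00⊕36=36, 00⊕36=36, 00⊕36=36, 00⊕36=36.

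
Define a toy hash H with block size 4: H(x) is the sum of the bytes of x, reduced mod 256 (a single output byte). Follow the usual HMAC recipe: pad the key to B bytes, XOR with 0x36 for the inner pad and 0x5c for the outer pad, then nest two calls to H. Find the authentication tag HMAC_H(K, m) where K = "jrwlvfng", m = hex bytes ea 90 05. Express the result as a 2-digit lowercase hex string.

a7

Key "jrwlvfng" = 6a 72 77 6c 76 66 6e 67 is 8 bytes > B = 4, so hash it first: H(key) = 70, then zero-pad to 4 bytes: K' = 70 00 00 00.
K' ⊕ ipad = 46 36 36 36.  K' ⊕ opad = 2c 5c 5c 5c.
Inner input = (K'⊕ipad) ∥ m = 46 36 36 36 ∥ ea 90 05.
Inner hash: sum = 70+54+54+54+234+144+5 = 615; mod 256 = 103 → 67.
Outer input = (K'⊕opad) ∥ inner = 2c 5c 5c 5c ∥ 67.
Outer hash (tag): sum = 44+92+92+92+103 = 423; mod 256 = 167 → a7.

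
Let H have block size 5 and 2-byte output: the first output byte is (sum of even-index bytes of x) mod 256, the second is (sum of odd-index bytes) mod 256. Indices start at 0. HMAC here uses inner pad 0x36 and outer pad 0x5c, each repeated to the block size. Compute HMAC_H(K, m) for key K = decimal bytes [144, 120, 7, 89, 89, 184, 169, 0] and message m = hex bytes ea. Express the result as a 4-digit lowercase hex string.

5c4c

Key decimal bytes [144, 120, 7, 89, 89, 184, 169, 0] = 90 78 07 59 59 b8 a9 00 is 8 bytes > B = 5, so hash it first: H(key) = 99 89, then zero-pad to 5 bytes: K' = 99 89 00 00 00.
K' ⊕ ipad = af bf 36 36 36.  K' ⊕ opad = c5 d5 5c 5c 5c.
Inner input = (K'⊕ipad) ∥ m = af bf 36 36 36 ∥ ea.
Inner hash: even-index sum = 283 mod 256 = 27; odd-index sum = 479 mod 256 = 223 → 1b df.
Outer input = (K'⊕opad) ∥ inner = c5 d5 5c 5c 5c ∥ 1b df.
Outer hash (tag): even-index sum = 604 mod 256 = 92; odd-index sum = 332 mod 256 = 76 → 5c 4c.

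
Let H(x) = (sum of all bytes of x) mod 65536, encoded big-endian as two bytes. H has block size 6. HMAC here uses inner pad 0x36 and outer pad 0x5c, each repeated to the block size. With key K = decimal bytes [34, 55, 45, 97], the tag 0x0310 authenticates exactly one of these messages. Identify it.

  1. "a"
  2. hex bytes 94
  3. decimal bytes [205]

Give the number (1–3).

3

Key decimal bytes [34, 55, 45, 97] = 22 37 2d 61 is 4 bytes ≤ B = 6; zero-pad to 6 bytes: K' = 22 37 2d 61 00 00.
K' ⊕ ipad = 14 01 1b 57 36 36; K' ⊕ opad = 7e 6b 71 3d 5c 5c.
m1: inner = H(14 01 1b 57 36 36 61) = 01 54; tag = H(7e 6b 71 3d 5c 5c 01 54) = 02a4
m2: inner = H(14 01 1b 57 36 36 94) = 01 87; tag = H(7e 6b 71 3d 5c 5c 01 87) = 02d7
m3: inner = H(14 01 1b 57 36 36 cd) = 01 c0; tag = H(7e 6b 71 3d 5c 5c 01 c0) = 0310 ← matches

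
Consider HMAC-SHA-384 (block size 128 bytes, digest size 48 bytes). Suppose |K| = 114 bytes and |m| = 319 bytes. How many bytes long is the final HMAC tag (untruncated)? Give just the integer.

The tag is one SHA-384 digest: 48 bytes.

48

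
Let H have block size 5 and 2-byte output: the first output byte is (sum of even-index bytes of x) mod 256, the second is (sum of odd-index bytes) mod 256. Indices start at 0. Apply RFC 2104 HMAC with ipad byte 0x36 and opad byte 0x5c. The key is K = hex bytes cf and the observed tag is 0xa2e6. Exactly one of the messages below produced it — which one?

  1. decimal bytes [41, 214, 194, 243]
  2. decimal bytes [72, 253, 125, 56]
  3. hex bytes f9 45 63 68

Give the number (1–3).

1

Key hex bytes cf is 1 byte ≤ B = 5; zero-pad to 5 bytes: K' = cf 00 00 00 00.
K' ⊕ ipad = f9 36 36 36 36; K' ⊕ opad = 93 5c 5c 5c 5c.
m1: inner = H(f9 36 36 36 36 29 d6 c2 f3) = 2e 57; tag = H(93 5c 5c 5c 5c 2e 57) = a2e6 ← matches
m2: inner = H(f9 36 36 36 36 48 fd 7d 38) = 9a 31; tag = H(93 5c 5c 5c 5c 9a 31) = 7c52
m3: inner = H(f9 36 36 36 36 f9 45 63 68) = 12 c8; tag = H(93 5c 5c 5c 5c 12 c8) = 13ca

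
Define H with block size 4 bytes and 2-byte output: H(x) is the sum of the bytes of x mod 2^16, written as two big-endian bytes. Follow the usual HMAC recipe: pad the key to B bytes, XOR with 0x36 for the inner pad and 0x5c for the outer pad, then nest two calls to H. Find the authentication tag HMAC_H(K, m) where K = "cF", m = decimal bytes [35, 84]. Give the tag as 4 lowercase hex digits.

01ba

Key "cF" = 63 46 is 2 bytes ≤ B = 4; zero-pad to 4 bytes: K' = 63 46 00 00.
K' ⊕ ipad = 55 70 36 36.  K' ⊕ opad = 3f 1a 5c 5c.
Inner input = (K'⊕ipad) ∥ m = 55 70 36 36 ∥ 23 54.
Inner hash: sum = 85+112+54+54+35+84 = 424 → 01 a8.
Outer input = (K'⊕opad) ∥ inner = 3f 1a 5c 5c ∥ 01 a8.
Outer hash (tag): sum = 63+26+92+92+1+168 = 442 → 01 ba.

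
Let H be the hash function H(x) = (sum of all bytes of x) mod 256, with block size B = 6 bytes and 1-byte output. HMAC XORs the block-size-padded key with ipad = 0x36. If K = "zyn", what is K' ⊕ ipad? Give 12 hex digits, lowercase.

Key "zyn" = 7a 79 6e is 3 bytes ≤ B = 6; zero-pad to 6 bytes: K' = 7a 79 6e 00 00 00.
XOR each byte with 0x36: 7a⊕36=4c, 79⊕36=4f, 6e⊕36=58, 00⊕36=36, 00⊕36=36, 00⊕36=36.

4c4f58363636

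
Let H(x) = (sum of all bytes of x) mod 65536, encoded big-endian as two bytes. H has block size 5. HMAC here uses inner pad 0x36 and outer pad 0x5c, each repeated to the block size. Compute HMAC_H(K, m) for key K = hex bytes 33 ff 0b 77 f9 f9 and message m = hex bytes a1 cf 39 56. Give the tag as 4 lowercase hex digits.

02d6

Key hex bytes 33 ff 0b 77 f9 f9 is 6 bytes > B = 5, so hash it first: H(key) = 03 a6, then zero-pad to 5 bytes: K' = 03 a6 00 00 00.
K' ⊕ ipad = 35 90 36 36 36.  K' ⊕ opad = 5f fa 5c 5c 5c.
Inner input = (K'⊕ipad) ∥ m = 35 90 36 36 36 ∥ a1 cf 39 56.
Inner hash: sum = 53+144+54+54+54+161+207+57+86 = 870 → 03 66.
Outer input = (K'⊕opad) ∥ inner = 5f fa 5c 5c 5c ∥ 03 66.
Outer hash (tag): sum = 95+250+92+92+92+3+102 = 726 → 02 d6.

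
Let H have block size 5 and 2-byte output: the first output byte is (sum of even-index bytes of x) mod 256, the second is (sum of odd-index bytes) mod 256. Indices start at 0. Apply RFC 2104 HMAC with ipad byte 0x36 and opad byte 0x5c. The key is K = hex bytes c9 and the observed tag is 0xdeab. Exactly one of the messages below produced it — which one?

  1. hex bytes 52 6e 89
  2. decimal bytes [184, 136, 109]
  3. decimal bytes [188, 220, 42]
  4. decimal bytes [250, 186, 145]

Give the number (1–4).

Key hex bytes c9 is 1 byte ≤ B = 5; zero-pad to 5 bytes: K' = c9 00 00 00 00.
K' ⊕ ipad = ff 36 36 36 36; K' ⊕ opad = 95 5c 5c 5c 5c.
m1: inner = H(ff 36 36 36 36 52 6e 89) = d9 47; tag = H(95 5c 5c 5c 5c d9 47) = 9491
m2: inner = H(ff 36 36 36 36 b8 88 6d) = f3 91; tag = H(95 5c 5c 5c 5c f3 91) = deab ← matches
m3: inner = H(ff 36 36 36 36 bc dc 2a) = 47 52; tag = H(95 5c 5c 5c 5c 47 52) = 9fff
m4: inner = H(ff 36 36 36 36 fa ba 91) = 25 f7; tag = H(95 5c 5c 5c 5c 25 f7) = 44dd

2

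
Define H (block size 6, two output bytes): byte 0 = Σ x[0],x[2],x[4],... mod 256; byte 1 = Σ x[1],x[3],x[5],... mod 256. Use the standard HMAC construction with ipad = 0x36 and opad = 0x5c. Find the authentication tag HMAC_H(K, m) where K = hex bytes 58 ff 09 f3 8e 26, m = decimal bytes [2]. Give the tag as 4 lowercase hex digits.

Key hex bytes 58 ff 09 f3 8e 26 is exactly B = 6 bytes: K' = 58 ff 09 f3 8e 26.
K' ⊕ ipad = 6e c9 3f c5 b8 10.  K' ⊕ opad = 04 a3 55 af d2 7a.
Inner input = (K'⊕ipad) ∥ m = 6e c9 3f c5 b8 10 ∥ 02.
Inner hash: even-index sum = 359 mod 256 = 103; odd-index sum = 414 mod 256 = 158 → 67 9e.
Outer input = (K'⊕opad) ∥ inner = 04 a3 55 af d2 7a ∥ 67 9e.
Outer hash (tag): even-index sum = 402 mod 256 = 146; odd-index sum = 618 mod 256 = 106 → 92 6a.

926a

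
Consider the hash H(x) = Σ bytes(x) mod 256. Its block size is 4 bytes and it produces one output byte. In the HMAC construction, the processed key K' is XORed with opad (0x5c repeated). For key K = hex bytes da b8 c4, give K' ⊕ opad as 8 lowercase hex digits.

Key hex bytes da b8 c4 is 3 bytes ≤ B = 4; zero-pad to 4 bytes: K' = da b8 c4 00.
XOR each byte with 0x5c: da⊕5c=86, b8⊕5c=e4, c4⊕5c=98, 00⊕5c=5c.

86e4985c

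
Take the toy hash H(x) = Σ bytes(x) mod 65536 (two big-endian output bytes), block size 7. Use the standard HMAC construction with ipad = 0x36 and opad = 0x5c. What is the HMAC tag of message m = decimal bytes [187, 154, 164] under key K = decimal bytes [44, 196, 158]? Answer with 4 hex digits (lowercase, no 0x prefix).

Key decimal bytes [44, 196, 158] = 2c c4 9e is 3 bytes ≤ B = 7; zero-pad to 7 bytes: K' = 2c c4 9e 00 00 00 00.
K' ⊕ ipad = 1a f2 a8 36 36 36 36.  K' ⊕ opad = 70 98 c2 5c 5c 5c 5c.
Inner input = (K'⊕ipad) ∥ m = 1a f2 a8 36 36 36 36 ∥ bb 9a a4.
Inner hash: sum = 26+242+168+54+54+54+54+187+154+164 = 1157 → 04 85.
Outer input = (K'⊕opad) ∥ inner = 70 98 c2 5c 5c 5c 5c ∥ 04 85.
Outer hash (tag): sum = 112+152+194+92+92+92+92+4+133 = 963 → 03 c3.

03c3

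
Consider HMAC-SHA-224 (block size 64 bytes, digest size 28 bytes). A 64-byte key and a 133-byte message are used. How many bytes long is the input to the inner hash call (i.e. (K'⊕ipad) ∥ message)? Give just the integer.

Key is 64 ≤ 64 bytes, zero-padded: |K'| = 64.
Inner input = (K'⊕ipad) ∥ m → 64 + 133 = 197 bytes.

197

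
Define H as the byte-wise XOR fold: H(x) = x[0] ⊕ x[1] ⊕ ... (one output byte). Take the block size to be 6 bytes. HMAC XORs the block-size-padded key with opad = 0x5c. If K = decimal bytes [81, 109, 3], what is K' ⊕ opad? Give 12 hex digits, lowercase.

0d315f5c5c5c

Key decimal bytes [81, 109, 3] = 51 6d 03 is 3 bytes ≤ B = 6; zero-pad to 6 bytes: K' = 51 6d 03 00 00 00.
XOR each byte with 0x5c: 51⊕5c=0d, 6d⊕5c=31, 03⊕5c=5f, 00⊕5c=5c, 00⊕5c=5c, 00⊕5c=5c.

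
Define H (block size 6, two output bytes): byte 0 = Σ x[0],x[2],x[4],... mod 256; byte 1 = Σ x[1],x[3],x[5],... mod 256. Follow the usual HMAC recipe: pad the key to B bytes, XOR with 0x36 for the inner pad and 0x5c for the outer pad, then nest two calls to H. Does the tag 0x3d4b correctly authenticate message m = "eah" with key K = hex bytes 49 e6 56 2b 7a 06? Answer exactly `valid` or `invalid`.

Key hex bytes 49 e6 56 2b 7a 06 is exactly B = 6 bytes: K' = 49 e6 56 2b 7a 06.
K' ⊕ ipad = 7f d0 60 1d 4c 30; K' ⊕ opad = 15 ba 0a 77 26 5a.
Inner hash: even-index sum = 504 mod 256 = 248; odd-index sum = 382 mod 256 = 126 → f8 7e.
Outer hash (recomputed tag): even-index sum = 317 mod 256 = 61; odd-index sum = 521 mod 256 = 9 → 3d 09.
Recomputed tag = 3d09; claimed = 3d4b → mismatch.

invalid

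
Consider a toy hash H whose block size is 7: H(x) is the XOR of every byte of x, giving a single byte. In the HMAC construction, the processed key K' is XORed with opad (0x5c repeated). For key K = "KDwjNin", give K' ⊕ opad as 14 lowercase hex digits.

17182b36123532

Key "KDwjNin" = 4b 44 77 6a 4e 69 6e is exactly B = 7 bytes: K' = 4b 44 77 6a 4e 69 6e.
XOR each byte with 0x5c: 4b⊕5c=17, 44⊕5c=18, 77⊕5c=2b, 6a⊕5c=36, 4e⊕5c=12, 69⊕5c=35, 6e⊕5c=32.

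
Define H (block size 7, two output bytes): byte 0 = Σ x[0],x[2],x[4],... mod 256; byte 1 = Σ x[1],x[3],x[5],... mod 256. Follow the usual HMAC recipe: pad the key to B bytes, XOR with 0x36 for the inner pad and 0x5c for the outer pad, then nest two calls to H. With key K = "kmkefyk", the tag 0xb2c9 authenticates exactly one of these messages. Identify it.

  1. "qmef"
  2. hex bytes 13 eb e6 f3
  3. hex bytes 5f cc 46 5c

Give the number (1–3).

Key "kmkefyk" = 6b 6d 6b 65 66 79 6b is exactly B = 7 bytes: K' = 6b 6d 6b 65 66 79 6b.
K' ⊕ ipad = 5d 5b 5d 53 50 4f 5d; K' ⊕ opad = 37 31 37 39 3a 25 37.
m1: inner = H(5d 5b 5d 53 50 4f 5d 71 6d 65 66) = 3a d3; tag = H(37 31 37 39 3a 25 37 3a d3) = b2c9 ← matches
m2: inner = H(5d 5b 5d 53 50 4f 5d 13 eb e6 f3) = 45 f6; tag = H(37 31 37 39 3a 25 37 45 f6) = d5d4
m3: inner = H(5d 5b 5d 53 50 4f 5d 5f cc 46 5c) = 8f a2; tag = H(37 31 37 39 3a 25 37 8f a2) = 811e

1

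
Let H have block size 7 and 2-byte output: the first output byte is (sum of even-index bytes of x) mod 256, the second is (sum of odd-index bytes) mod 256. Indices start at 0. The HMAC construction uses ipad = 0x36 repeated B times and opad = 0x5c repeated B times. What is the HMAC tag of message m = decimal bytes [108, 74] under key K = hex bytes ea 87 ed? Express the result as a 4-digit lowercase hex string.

Key hex bytes ea 87 ed is 3 bytes ≤ B = 7; zero-pad to 7 bytes: K' = ea 87 ed 00 00 00 00.
K' ⊕ ipad = dc b1 db 36 36 36 36.  K' ⊕ opad = b6 db b1 5c 5c 5c 5c.
Inner input = (K'⊕ipad) ∥ m = dc b1 db 36 36 36 36 ∥ 6c 4a.
Inner hash: even-index sum = 621 mod 256 = 109; odd-index sum = 393 mod 256 = 137 → 6d 89.
Outer input = (K'⊕opad) ∥ inner = b6 db b1 5c 5c 5c 5c ∥ 6d 89.
Outer hash (tag): even-index sum = 680 mod 256 = 168; odd-index sum = 512 mod 256 = 0 → a8 00.

a800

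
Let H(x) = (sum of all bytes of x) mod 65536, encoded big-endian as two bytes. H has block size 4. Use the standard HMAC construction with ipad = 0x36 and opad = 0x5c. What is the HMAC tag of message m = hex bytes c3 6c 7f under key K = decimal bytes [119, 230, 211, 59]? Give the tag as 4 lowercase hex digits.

Key decimal bytes [119, 230, 211, 59] = 77 e6 d3 3b is exactly B = 4 bytes: K' = 77 e6 d3 3b.
K' ⊕ ipad = 41 d0 e5 0d.  K' ⊕ opad = 2b ba 8f 67.
Inner input = (K'⊕ipad) ∥ m = 41 d0 e5 0d ∥ c3 6c 7f.
Inner hash: sum = 65+208+229+13+195+108+127 = 945 → 03 b1.
Outer input = (K'⊕opad) ∥ inner = 2b ba 8f 67 ∥ 03 b1.
Outer hash (tag): sum = 43+186+143+103+3+177 = 655 → 02 8f.

028f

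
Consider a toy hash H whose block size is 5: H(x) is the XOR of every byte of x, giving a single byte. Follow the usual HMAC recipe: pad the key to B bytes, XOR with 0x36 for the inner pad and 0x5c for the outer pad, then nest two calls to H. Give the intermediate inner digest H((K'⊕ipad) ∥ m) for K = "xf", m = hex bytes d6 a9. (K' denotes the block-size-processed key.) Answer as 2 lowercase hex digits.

Key "xf" = 78 66 is 2 bytes ≤ B = 5; zero-pad to 5 bytes: K' = 78 66 00 00 00.
K' ⊕ ipad = 4e 50 36 36 36.
Inner input = 4e 50 36 36 36 ∥ d6 a9.
Inner hash: XOR 4e⊕50⊕36⊕36⊕36⊕d6⊕a9 = 57.

57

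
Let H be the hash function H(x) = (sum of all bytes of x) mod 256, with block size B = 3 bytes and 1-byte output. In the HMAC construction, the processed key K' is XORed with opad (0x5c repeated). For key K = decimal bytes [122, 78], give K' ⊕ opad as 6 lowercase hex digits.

Key decimal bytes [122, 78] = 7a 4e is 2 bytes ≤ B = 3; zero-pad to 3 bytes: K' = 7a 4e 00.
XOR each byte with 0x5c: 7a⊕5c=26, 4e⊕5c=12, 00⊕5c=5c.

26125c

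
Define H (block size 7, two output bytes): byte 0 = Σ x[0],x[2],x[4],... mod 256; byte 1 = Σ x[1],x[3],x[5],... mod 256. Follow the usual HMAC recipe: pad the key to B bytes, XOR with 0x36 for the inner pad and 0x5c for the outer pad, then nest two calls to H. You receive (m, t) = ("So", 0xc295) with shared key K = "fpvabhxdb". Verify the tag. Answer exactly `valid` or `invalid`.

invalid

Key "fpvabhxdb" = 66 70 76 61 62 68 78 64 62 is 9 bytes > B = 7, so hash it first: H(key) = 18 9d, then zero-pad to 7 bytes: K' = 18 9d 00 00 00 00 00.
K' ⊕ ipad = 2e ab 36 36 36 36 36; K' ⊕ opad = 44 c1 5c 5c 5c 5c 5c.
Inner hash: even-index sum = 319 mod 256 = 63; odd-index sum = 362 mod 256 = 106 → 3f 6a.
Outer hash (recomputed tag): even-index sum = 450 mod 256 = 194; odd-index sum = 440 mod 256 = 184 → c2 b8.
Recomputed tag = c2b8; claimed = c295 → mismatch.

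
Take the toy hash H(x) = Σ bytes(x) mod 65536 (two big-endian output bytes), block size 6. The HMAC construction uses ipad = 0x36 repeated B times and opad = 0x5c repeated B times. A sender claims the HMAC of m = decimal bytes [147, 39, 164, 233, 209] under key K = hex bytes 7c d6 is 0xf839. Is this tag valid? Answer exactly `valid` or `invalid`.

invalid

Key hex bytes 7c d6 is 2 bytes ≤ B = 6; zero-pad to 6 bytes: K' = 7c d6 00 00 00 00.
K' ⊕ ipad = 4a e0 36 36 36 36; K' ⊕ opad = 20 8a 5c 5c 5c 5c.
Inner hash: sum = 74+224+54+54+54+54+147+39+164+233+209 = 1306 → 05 1a.
Outer hash (recomputed tag): sum = 32+138+92+92+92+92+5+26 = 569 → 02 39.
Recomputed tag = 0239; claimed = f839 → mismatch.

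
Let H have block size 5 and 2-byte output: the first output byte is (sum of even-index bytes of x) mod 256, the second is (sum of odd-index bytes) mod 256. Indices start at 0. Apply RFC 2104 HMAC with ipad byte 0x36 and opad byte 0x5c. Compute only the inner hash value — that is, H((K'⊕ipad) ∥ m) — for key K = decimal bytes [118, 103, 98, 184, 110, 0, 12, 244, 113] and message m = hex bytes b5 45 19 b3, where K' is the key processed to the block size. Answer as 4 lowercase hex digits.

5929

Key decimal bytes [118, 103, 98, 184, 110, 0, 12, 244, 113] = 76 67 62 b8 6e 00 0c f4 71 is 9 bytes > B = 5, so hash it first: H(key) = c3 13, then zero-pad to 5 bytes: K' = c3 13 00 00 00.
K' ⊕ ipad = f5 25 36 36 36.
Inner input = f5 25 36 36 36 ∥ b5 45 19 b3.
Inner hash: even-index sum = 601 mod 256 = 89; odd-index sum = 297 mod 256 = 41 → 59 29.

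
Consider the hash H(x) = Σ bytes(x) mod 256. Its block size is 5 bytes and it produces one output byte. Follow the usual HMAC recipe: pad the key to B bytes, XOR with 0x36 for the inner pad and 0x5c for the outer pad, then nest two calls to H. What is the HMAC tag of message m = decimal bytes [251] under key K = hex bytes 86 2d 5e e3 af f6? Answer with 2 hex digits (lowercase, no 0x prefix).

b7

Key hex bytes 86 2d 5e e3 af f6 is 6 bytes > B = 5, so hash it first: H(key) = 99, then zero-pad to 5 bytes: K' = 99 00 00 00 00.
K' ⊕ ipad = af 36 36 36 36.  K' ⊕ opad = c5 5c 5c 5c 5c.
Inner input = (K'⊕ipad) ∥ m = af 36 36 36 36 ∥ fb.
Inner hash: sum = 175+54+54+54+54+251 = 642; mod 256 = 130 → 82.
Outer input = (K'⊕opad) ∥ inner = c5 5c 5c 5c 5c ∥ 82.
Outer hash (tag): sum = 197+92+92+92+92+130 = 695; mod 256 = 183 → b7.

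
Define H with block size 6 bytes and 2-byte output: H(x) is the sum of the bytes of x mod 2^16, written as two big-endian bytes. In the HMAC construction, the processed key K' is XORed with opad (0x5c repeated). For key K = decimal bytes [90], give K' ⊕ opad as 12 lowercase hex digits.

065c5c5c5c5c

Key decimal bytes [90] = 5a is 1 byte ≤ B = 6; zero-pad to 6 bytes: K' = 5a 00 00 00 00 00.
XOR each byte with 0x5c: 5a⊕5c=06, 00⊕5c=5c, 00⊕5c=5c, 00⊕5c=5c, 00⊕5c=5c, 00⊕5c=5c.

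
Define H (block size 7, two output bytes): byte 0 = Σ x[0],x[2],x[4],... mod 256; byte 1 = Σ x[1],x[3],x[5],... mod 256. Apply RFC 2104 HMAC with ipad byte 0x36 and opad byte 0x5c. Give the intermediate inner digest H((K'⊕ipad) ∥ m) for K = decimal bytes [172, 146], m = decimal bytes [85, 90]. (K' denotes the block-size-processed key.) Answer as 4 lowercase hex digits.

9665

Key decimal bytes [172, 146] = ac 92 is 2 bytes ≤ B = 7; zero-pad to 7 bytes: K' = ac 92 00 00 00 00 00.
K' ⊕ ipad = 9a a4 36 36 36 36 36.
Inner input = 9a a4 36 36 36 36 36 ∥ 55 5a.
Inner hash: even-index sum = 406 mod 256 = 150; odd-index sum = 357 mod 256 = 101 → 96 65.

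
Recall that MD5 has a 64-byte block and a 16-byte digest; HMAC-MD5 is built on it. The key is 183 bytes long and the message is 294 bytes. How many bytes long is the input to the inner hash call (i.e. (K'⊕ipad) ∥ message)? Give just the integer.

358

Key is 183 > 64 bytes, so it is hashed to 16 bytes then zero-padded to 64: |K'| = 64.
Inner input = (K'⊕ipad) ∥ m → 64 + 294 = 358 bytes.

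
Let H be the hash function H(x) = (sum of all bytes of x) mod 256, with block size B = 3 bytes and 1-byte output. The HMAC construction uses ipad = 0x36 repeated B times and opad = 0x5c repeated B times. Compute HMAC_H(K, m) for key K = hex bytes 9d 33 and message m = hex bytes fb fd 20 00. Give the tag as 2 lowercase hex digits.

Key hex bytes 9d 33 is 2 bytes ≤ B = 3; zero-pad to 3 bytes: K' = 9d 33 00.
K' ⊕ ipad = ab 05 36.  K' ⊕ opad = c1 6f 5c.
Inner input = (K'⊕ipad) ∥ m = ab 05 36 ∥ fb fd 20 00.
Inner hash: sum = 171+5+54+251+253+32+0 = 766; mod 256 = 254 → fe.
Outer input = (K'⊕opad) ∥ inner = c1 6f 5c ∥ fe.
Outer hash (tag): sum = 193+111+92+254 = 650; mod 256 = 138 → 8a.

8a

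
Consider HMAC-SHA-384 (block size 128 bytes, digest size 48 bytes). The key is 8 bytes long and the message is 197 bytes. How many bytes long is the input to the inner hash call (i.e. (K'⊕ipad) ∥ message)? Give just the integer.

325

Key is 8 ≤ 128 bytes, zero-padded: |K'| = 128.
Inner input = (K'⊕ipad) ∥ m → 128 + 197 = 325 bytes.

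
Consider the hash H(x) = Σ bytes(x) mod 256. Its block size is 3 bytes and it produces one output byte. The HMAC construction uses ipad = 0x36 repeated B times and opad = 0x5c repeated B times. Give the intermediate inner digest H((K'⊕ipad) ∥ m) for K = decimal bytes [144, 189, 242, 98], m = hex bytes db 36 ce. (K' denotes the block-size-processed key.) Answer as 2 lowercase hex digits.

Key decimal bytes [144, 189, 242, 98] = 90 bd f2 62 is 4 bytes > B = 3, so hash it first: H(key) = a1, then zero-pad to 3 bytes: K' = a1 00 00.
K' ⊕ ipad = 97 36 36.
Inner input = 97 36 36 ∥ db 36 ce.
Inner hash: sum = 151+54+54+219+54+206 = 738; mod 256 = 226 → e2.

e2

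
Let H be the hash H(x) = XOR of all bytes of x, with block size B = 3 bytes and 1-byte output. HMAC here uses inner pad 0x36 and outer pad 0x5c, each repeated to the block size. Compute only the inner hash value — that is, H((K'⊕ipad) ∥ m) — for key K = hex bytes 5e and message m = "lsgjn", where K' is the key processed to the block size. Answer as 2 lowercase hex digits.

Key hex bytes 5e is 1 byte ≤ B = 3; zero-pad to 3 bytes: K' = 5e 00 00.
K' ⊕ ipad = 68 36 36.
Inner input = 68 36 36 ∥ 6c 73 67 6a 6e.
Inner hash: XOR 68⊕36⊕36⊕6c⊕73⊕67⊕6a⊕6e = 14.

14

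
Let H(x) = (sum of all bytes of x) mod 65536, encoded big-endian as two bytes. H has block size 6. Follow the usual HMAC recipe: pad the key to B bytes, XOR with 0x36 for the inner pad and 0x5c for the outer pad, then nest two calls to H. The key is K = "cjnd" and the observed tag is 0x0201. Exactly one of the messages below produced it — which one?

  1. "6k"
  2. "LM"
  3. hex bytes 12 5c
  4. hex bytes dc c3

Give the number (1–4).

Key "cjnd" = 63 6a 6e 64 is 4 bytes ≤ B = 6; zero-pad to 6 bytes: K' = 63 6a 6e 64 00 00.
K' ⊕ ipad = 55 5c 58 52 36 36; K' ⊕ opad = 3f 36 32 38 5c 5c.
m1: inner = H(55 5c 58 52 36 36 36 6b) = 02 68; tag = H(3f 36 32 38 5c 5c 02 68) = 0201 ← matches
m2: inner = H(55 5c 58 52 36 36 4c 4d) = 02 60; tag = H(3f 36 32 38 5c 5c 02 60) = 01f9
m3: inner = H(55 5c 58 52 36 36 12 5c) = 02 35; tag = H(3f 36 32 38 5c 5c 02 35) = 01ce
m4: inner = H(55 5c 58 52 36 36 dc c3) = 03 66; tag = H(3f 36 32 38 5c 5c 03 66) = 0200

1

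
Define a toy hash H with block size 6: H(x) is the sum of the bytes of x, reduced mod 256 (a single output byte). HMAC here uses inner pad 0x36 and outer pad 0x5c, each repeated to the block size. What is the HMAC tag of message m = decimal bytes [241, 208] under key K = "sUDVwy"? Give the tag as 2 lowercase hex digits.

Key "sUDVwy" = 73 55 44 56 77 79 is exactly B = 6 bytes: K' = 73 55 44 56 77 79.
K' ⊕ ipad = 45 63 72 60 41 4f.  K' ⊕ opad = 2f 09 18 0a 2b 25.
Inner input = (K'⊕ipad) ∥ m = 45 63 72 60 41 4f ∥ f1 d0.
Inner hash: sum = 69+99+114+96+65+79+241+208 = 971; mod 256 = 203 → cb.
Outer input = (K'⊕opad) ∥ inner = 2f 09 18 0a 2b 25 ∥ cb.
Outer hash (tag): sum = 47+9+24+10+43+37+203 = 373; mod 256 = 117 → 75.

75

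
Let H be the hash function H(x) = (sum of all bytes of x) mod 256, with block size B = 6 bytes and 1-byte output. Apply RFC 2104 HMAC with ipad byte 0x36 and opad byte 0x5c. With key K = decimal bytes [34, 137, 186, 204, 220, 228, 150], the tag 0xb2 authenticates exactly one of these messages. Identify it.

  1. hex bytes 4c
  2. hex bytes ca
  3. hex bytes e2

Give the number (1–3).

Key decimal bytes [34, 137, 186, 204, 220, 228, 150] = 22 89 ba cc dc e4 96 is 7 bytes > B = 6, so hash it first: H(key) = 87, then zero-pad to 6 bytes: K' = 87 00 00 00 00 00.
K' ⊕ ipad = b1 36 36 36 36 36; K' ⊕ opad = db 5c 5c 5c 5c 5c.
m1: inner = H(b1 36 36 36 36 36 4c) = 0b; tag = H(db 5c 5c 5c 5c 5c 0b) = b2 ← matches
m2: inner = H(b1 36 36 36 36 36 ca) = 89; tag = H(db 5c 5c 5c 5c 5c 89) = 30
m3: inner = H(b1 36 36 36 36 36 e2) = a1; tag = H(db 5c 5c 5c 5c 5c a1) = 48

1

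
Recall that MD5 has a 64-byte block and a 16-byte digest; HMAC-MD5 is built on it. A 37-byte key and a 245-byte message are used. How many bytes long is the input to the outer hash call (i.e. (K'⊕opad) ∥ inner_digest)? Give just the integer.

80

Key is 37 ≤ 64 bytes, zero-padded: |K'| = 64.
Outer input = (K'⊕opad) ∥ H(inner) → 64 + 16 = 80 bytes.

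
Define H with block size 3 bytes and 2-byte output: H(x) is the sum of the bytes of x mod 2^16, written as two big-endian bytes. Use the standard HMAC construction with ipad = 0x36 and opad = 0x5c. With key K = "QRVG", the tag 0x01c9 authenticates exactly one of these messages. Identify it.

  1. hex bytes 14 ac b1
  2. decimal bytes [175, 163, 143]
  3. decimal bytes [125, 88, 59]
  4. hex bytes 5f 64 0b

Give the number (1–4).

Key "QRVG" = 51 52 56 47 is 4 bytes > B = 3, so hash it first: H(key) = 01 40, then zero-pad to 3 bytes: K' = 01 40 00.
K' ⊕ ipad = 37 76 36; K' ⊕ opad = 5d 1c 5c.
m1: inner = H(37 76 36 14 ac b1) = 02 54; tag = H(5d 1c 5c 02 54) = 012b
m2: inner = H(37 76 36 af a3 8f) = 02 c4; tag = H(5d 1c 5c 02 c4) = 019b
m3: inner = H(37 76 36 7d 58 3b) = 01 f3; tag = H(5d 1c 5c 01 f3) = 01c9 ← matches
m4: inner = H(37 76 36 5f 64 0b) = 01 b1; tag = H(5d 1c 5c 01 b1) = 0187

3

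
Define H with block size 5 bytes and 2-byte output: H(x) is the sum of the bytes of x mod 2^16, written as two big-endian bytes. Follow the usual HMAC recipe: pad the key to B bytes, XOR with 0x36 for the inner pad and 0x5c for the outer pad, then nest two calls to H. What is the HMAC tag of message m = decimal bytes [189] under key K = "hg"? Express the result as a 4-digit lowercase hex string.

Key "hg" = 68 67 is 2 bytes ≤ B = 5; zero-pad to 5 bytes: K' = 68 67 00 00 00.
K' ⊕ ipad = 5e 51 36 36 36.  K' ⊕ opad = 34 3b 5c 5c 5c.
Inner input = (K'⊕ipad) ∥ m = 5e 51 36 36 36 ∥ bd.
Inner hash: sum = 94+81+54+54+54+189 = 526 → 02 0e.
Outer input = (K'⊕opad) ∥ inner = 34 3b 5c 5c 5c ∥ 02 0e.
Outer hash (tag): sum = 52+59+92+92+92+2+14 = 403 → 01 93.

0193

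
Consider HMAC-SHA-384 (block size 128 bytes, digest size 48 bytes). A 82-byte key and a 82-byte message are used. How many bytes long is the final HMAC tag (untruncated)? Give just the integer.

The tag is one SHA-384 digest: 48 bytes.

48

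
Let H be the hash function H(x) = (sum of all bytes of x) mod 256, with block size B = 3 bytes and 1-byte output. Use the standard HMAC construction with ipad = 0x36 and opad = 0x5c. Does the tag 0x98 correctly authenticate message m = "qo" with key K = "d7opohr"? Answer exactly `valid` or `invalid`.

valid

Key "d7opohr" = 64 37 6f 70 6f 68 72 is 7 bytes > B = 3, so hash it first: H(key) = c3, then zero-pad to 3 bytes: K' = c3 00 00.
K' ⊕ ipad = f5 36 36; K' ⊕ opad = 9f 5c 5c.
Inner hash: sum = 245+54+54+113+111 = 577; mod 256 = 65 → 41.
Outer hash (recomputed tag): sum = 159+92+92+65 = 408; mod 256 = 152 → 98.
Recomputed tag = 98; claimed = 98 → match.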